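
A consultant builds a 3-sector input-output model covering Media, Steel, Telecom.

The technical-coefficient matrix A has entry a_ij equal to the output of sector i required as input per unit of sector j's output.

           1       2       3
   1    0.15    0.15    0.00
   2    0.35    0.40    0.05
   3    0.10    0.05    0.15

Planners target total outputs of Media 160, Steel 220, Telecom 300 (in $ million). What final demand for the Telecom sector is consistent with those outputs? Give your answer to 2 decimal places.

d_3 = 228.00

I − A =
  [   0.85    -0.15     0.00]
  [  -0.35     0.60    -0.05]
  [  -0.10    -0.05     0.85]
d = (I − A) x:
  d_1 = (+0.85)·160 + (-0.15)·220 + (+0.00)·300 = 103.00
  d_2 = (-0.35)·160 + (+0.60)·220 + (-0.05)·300 = 61.00
  d_3 = (-0.10)·160 + (-0.05)·220 + (+0.85)·300 = 228.00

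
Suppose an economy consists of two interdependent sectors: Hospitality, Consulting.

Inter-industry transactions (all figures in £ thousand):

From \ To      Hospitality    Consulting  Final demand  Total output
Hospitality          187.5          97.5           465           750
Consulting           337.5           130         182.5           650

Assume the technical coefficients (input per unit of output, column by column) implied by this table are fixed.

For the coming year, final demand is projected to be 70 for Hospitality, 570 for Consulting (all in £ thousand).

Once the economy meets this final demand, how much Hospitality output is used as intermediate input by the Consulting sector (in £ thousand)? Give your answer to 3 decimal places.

z_HC = 129.296

Technical coefficients a_ij = z_ij / X_j:
  a_HH = 187.5/750 = 0.25, a_CH = 337.5/750 = 0.45
  a_HC = 97.5/650 = 0.15, a_CC = 130/650 = 0.20
I − A =
  [   0.75    -0.15]
  [  -0.45     0.80]
det(I−A) = (0.75)(0.80) − (-0.15)(-0.45) = 0.5325
adj(I−A) = [[0.80, 0.15], [0.45, 0.75]]
(I − A)⁻¹ = adj(I−A) / det(I−A) ≈
  [   1.5023     0.2817]
  [   0.8451     1.4085]
First solve x = (I − A)⁻¹ d = adj(I−A)·d / det(I−A); in particular x_C = (0.45·70 + 0.75·570) / 0.5325 = 459.00 / 0.5325 ≈ 861.97183.
Intermediate flow from H to C: z_HC = a_HC · x_C = 0.15 × 459.00 / 0.5325 = 68.85 / 0.5325 ≈ 129.296.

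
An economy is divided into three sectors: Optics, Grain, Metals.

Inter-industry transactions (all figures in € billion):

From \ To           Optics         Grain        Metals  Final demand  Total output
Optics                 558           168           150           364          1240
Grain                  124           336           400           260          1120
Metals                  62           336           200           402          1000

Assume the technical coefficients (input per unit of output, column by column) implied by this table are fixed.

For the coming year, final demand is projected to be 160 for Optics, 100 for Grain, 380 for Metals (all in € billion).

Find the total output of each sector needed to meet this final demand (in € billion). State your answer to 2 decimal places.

x_O = 688.61, x_G = 683.77, x_M = 774.45

Technical coefficients a_ij = z_ij / X_j:
  a_OO = 558/1240 = 0.45, a_GO = 124/1240 = 0.10, a_MO = 62/1240 = 0.05
  a_OG = 168/1120 = 0.15, a_GG = 336/1120 = 0.30, a_MG = 336/1120 = 0.30
  a_OM = 150/1000 = 0.15, a_GM = 400/1000 = 0.40, a_MM = 200/1000 = 0.20
I − A =
  [   0.55    -0.15    -0.15]
  [  -0.10     0.70    -0.40]
  [  -0.05    -0.30     0.80]
Cofactors of I−A, C_ij = (−1)^(i+j)·(minor ij) (rows/columns in the sector order above):
  C_11 = (0.70)(0.80) − (-0.40)(-0.30) = 0.4400
  C_12 = −[(-0.10)(0.80) − (-0.40)(-0.05)] = 0.1000
  C_13 = (-0.10)(-0.30) − (0.70)(-0.05) = 0.0650
  C_21 = −[(-0.15)(0.80) − (-0.15)(-0.30)] = 0.1650
  C_22 = (0.55)(0.80) − (-0.15)(-0.05) = 0.4325
  C_23 = −[(0.55)(-0.30) − (-0.15)(-0.05)] = 0.1725
  C_31 = (-0.15)(-0.40) − (-0.15)(0.70) = 0.1650
  C_32 = −[(0.55)(-0.40) − (-0.15)(-0.10)] = 0.2350
  C_33 = (0.55)(0.70) − (-0.15)(-0.10) = 0.3700
det(I−A) = Σ_j (I−A)_1j·C_1j = (0.55)(0.4400) + (-0.15)(0.1000) + (-0.15)(0.0650) = 0.21725
adj(I−A) = Cᵀ =
  [ 0.4400   0.1650   0.1650]
  [ 0.1000   0.4325   0.2350]
  [ 0.0650   0.1725   0.3700]
(I − A)⁻¹ = adj(I−A) / det(I−A) ≈
  [   2.0253     0.7595     0.7595]
  [   0.4603     1.9908     1.0817]
  [   0.2992     0.7940     1.7031]
x = (I − A)⁻¹ d = adj(I−A)·d / det(I−A), with det(I−A) = 0.21725:
  x_O = (0.4400·160 + 0.1650·100 + 0.1650·380) / 0.21725 = 149.60 / 0.21725 ≈ 688.61
  x_G = (0.1000·160 + 0.4325·100 + 0.2350·380) / 0.21725 = 148.55 / 0.21725 ≈ 683.77
  x_M = (0.0650·160 + 0.1725·100 + 0.3700·380) / 0.21725 = 168.25 / 0.21725 ≈ 774.45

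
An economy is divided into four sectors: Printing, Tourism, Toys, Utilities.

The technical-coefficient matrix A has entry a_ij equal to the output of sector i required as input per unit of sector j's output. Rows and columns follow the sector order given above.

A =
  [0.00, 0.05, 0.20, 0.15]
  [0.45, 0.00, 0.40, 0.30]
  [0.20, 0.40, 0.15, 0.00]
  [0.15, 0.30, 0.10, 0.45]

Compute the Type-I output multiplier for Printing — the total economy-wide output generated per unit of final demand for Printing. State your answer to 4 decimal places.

m_1 = 5.6124

I − A =
  [   1.00    -0.05    -0.20    -0.15]
  [  -0.45     1.00    -0.40    -0.30]
  [  -0.20    -0.40     0.85     0.00]
  [  -0.15    -0.30    -0.10     0.55]
Compute the cofactors C_ij = (−1)^(i+j)·(3×3 minor ij) of I−A; the adjugate is their transpose:
adj(I−A) = Cᵀ =
  [ 0.291000   0.111625   0.137500   0.140250]
  [ 0.298625   0.423375   0.306250   0.312375]
  [ 0.209000   0.225500   0.402625   0.180000]
  [ 0.280250   0.302375   0.277750   0.590875]
det(I−A) = Σ_j (I−A)_1j·C_1j = (1.00)(0.291000) + (-0.05)(0.298625) + (-0.20)(0.209000) + (-0.15)(0.280250) = 0.19223125
(I − A)⁻¹ = adj(I−A) / det(I−A) ≈
  [   1.51380     0.58068     0.71528     0.72959]
  [   1.55347     2.20243     1.59313     1.62500]
  [   1.08723     1.17307     2.09448     0.93637]
  [   1.45788     1.57298     1.44487     3.07377]
The output multiplier for sector j is the column-j sum of the Leontief inverse (I − A)⁻¹ = adj(I−A) / det(I−A).
Column 1 of adj(I−A): (0.291000, 0.298625, 0.209000, 0.280250); det(I−A) = 0.19223125.
m_1 = (0.291000 + 0.298625 + 0.209000 + 0.280250) / 0.19223125 = 1.078875 / 0.19223125 ≈ 5.6124.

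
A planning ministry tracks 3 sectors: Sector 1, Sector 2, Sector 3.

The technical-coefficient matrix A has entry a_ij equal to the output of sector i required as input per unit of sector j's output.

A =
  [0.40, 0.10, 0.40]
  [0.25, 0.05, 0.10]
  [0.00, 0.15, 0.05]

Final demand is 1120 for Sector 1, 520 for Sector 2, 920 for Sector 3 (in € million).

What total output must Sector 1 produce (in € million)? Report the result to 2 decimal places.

x_1 = 2903.09

I − A =
  [   0.60    -0.10    -0.40]
  [  -0.25     0.95    -0.10]
  [   0.00    -0.15     0.95]
Cofactors of I−A, C_ij = (−1)^(i+j)·(minor ij) (rows/columns in the sector order above):
  C_11 = (0.95)(0.95) − (-0.10)(-0.15) = 0.8875
  C_12 = −[(-0.25)(0.95) − (-0.10)(0.00)] = 0.2375
  C_13 = (-0.25)(-0.15) − (0.95)(0.00) = 0.0375
  C_21 = −[(-0.10)(0.95) − (-0.40)(-0.15)] = 0.1550
  C_22 = (0.60)(0.95) − (-0.40)(0.00) = 0.5700
  C_23 = −[(0.60)(-0.15) − (-0.10)(0.00)] = 0.0900
  C_31 = (-0.10)(-0.10) − (-0.40)(0.95) = 0.3900
  C_32 = −[(0.60)(-0.10) − (-0.40)(-0.25)] = 0.1600
  C_33 = (0.60)(0.95) − (-0.10)(-0.25) = 0.5450
det(I−A) = Σ_j (I−A)_1j·C_1j = (0.60)(0.8875) + (-0.10)(0.2375) + (-0.40)(0.0375) = 0.49375
adj(I−A) = Cᵀ =
  [ 0.8875   0.1550   0.3900]
  [ 0.2375   0.5700   0.1600]
  [ 0.0375   0.0900   0.5450]
(I − A)⁻¹ = adj(I−A) / det(I−A) ≈
  [   1.7975     0.3139     0.7899]
  [   0.4810     1.1544     0.3241]
  [   0.0759     0.1823     1.1038]
x = (I − A)⁻¹ d = adj(I−A)·d / det(I−A), with det(I−A) = 0.49375:
  x_1 = (0.8875·1120 + 0.1550·520 + 0.3900·920) / 0.49375 = 1433.40 / 0.49375 ≈ 2903.09
  x_2 = (0.2375·1120 + 0.5700·520 + 0.1600·920) / 0.49375 = 709.60 / 0.49375 ≈ 1437.16
  x_3 = (0.0375·1120 + 0.0900·520 + 0.5450·920) / 0.49375 = 590.20 / 0.49375 ≈ 1195.34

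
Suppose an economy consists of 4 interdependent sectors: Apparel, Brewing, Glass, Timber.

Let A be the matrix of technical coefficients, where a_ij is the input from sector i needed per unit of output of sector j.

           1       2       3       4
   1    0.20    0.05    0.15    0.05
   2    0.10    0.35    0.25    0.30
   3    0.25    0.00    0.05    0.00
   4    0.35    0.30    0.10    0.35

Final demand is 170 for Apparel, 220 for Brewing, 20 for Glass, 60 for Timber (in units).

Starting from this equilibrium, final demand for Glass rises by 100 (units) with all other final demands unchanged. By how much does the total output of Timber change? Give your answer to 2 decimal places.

Δx_4 = 71.60

I − A =
  [   0.80    -0.05    -0.15    -0.05]
  [  -0.10     0.65    -0.25    -0.30]
  [  -0.25     0.00     0.95     0.00]
  [  -0.35    -0.30    -0.10     0.65]
Compute the cofactors C_ij = (−1)^(i+j)·(3×3 minor ij) of I−A; the adjugate is their transpose:
adj(I−A) = Cᵀ =
  [ 0.315875   0.045125   0.066500   0.045125]
  [ 0.209625   0.451750   0.175625   0.224625]
  [ 0.083125   0.011875   0.244625   0.011875]
  [ 0.279625   0.234625   0.154500   0.461750]
det(I−A) = Σ_j (I−A)_1j·C_1j = (0.80)(0.315875) + (-0.05)(0.209625) + (-0.15)(0.083125) + (-0.05)(0.279625) = 0.21576875
(I − A)⁻¹ = adj(I−A) / det(I−A) ≈
  [   1.4640     0.2091     0.3082     0.2091]
  [   0.9715     2.0937     0.8140     1.0410]
  [   0.3853     0.0550     1.1337     0.0550]
  [   1.2959     1.0874     0.7160     2.1400]
Δx = (I − A)⁻¹ Δd with Δd having +100 in the Glass component and 0 elsewhere.
So Δx_4 = L_43 · (+100), where L_43 = adj(I−A)_43 / det(I−A) = 0.154500 / 0.21576875.
Δx_4 = 0.154500 × (+100) / 0.21576875 = 15.45 / 0.21576875 ≈ 71.60.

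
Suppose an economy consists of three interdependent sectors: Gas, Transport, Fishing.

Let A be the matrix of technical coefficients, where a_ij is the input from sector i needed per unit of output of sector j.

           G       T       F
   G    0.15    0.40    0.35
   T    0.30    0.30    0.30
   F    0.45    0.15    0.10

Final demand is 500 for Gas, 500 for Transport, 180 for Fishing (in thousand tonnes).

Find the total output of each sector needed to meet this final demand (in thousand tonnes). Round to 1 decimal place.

I − A =
  [   0.85    -0.40    -0.35]
  [  -0.30     0.70    -0.30]
  [  -0.45    -0.15     0.90]
Cofactors of I−A, C_ij = (−1)^(i+j)·(minor ij) (rows/columns in the sector order above):
  C_11 = (0.70)(0.90) − (-0.30)(-0.15) = 0.5850
  C_12 = −[(-0.30)(0.90) − (-0.30)(-0.45)] = 0.4050
  C_13 = (-0.30)(-0.15) − (0.70)(-0.45) = 0.3600
  C_21 = −[(-0.40)(0.90) − (-0.35)(-0.15)] = 0.4125
  C_22 = (0.85)(0.90) − (-0.35)(-0.45) = 0.6075
  C_23 = −[(0.85)(-0.15) − (-0.40)(-0.45)] = 0.3075
  C_31 = (-0.40)(-0.30) − (-0.35)(0.70) = 0.3650
  C_32 = −[(0.85)(-0.30) − (-0.35)(-0.30)] = 0.3600
  C_33 = (0.85)(0.70) − (-0.40)(-0.30) = 0.4750
det(I−A) = Σ_j (I−A)_1j·C_1j = (0.85)(0.5850) + (-0.40)(0.4050) + (-0.35)(0.3600) = 0.20925
adj(I−A) = Cᵀ =
  [ 0.5850   0.4125   0.3650]
  [ 0.4050   0.6075   0.3600]
  [ 0.3600   0.3075   0.4750]
(I − A)⁻¹ = adj(I−A) / det(I−A) ≈
  [   2.7957     1.9713     1.7443]
  [   1.9355     2.9032     1.7204]
  [   1.7204     1.4695     2.2700]
x = (I − A)⁻¹ d = adj(I−A)·d / det(I−A), with det(I−A) = 0.20925:
  x_G = (0.5850·500 + 0.4125·500 + 0.3650·180) / 0.20925 = 564.45 / 0.20925 ≈ 2697.5
  x_T = (0.4050·500 + 0.6075·500 + 0.3600·180) / 0.20925 = 571.05 / 0.20925 ≈ 2729.0
  x_F = (0.3600·500 + 0.3075·500 + 0.4750·180) / 0.20925 = 419.25 / 0.20925 ≈ 2003.6

x_G = 2697.5, x_T = 2729.0, x_F = 2003.6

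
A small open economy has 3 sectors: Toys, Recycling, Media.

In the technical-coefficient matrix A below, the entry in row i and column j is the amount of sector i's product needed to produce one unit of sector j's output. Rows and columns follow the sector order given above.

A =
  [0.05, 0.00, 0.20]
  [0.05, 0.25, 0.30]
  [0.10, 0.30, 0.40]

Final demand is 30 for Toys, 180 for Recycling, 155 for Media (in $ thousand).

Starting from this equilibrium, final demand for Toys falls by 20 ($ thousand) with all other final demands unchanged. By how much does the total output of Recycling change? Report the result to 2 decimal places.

I − A =
  [   0.95     0.00    -0.20]
  [  -0.05     0.75    -0.30]
  [  -0.10    -0.30     0.60]
Cofactors of I−A, C_ij = (−1)^(i+j)·(minor ij) (rows/columns in the sector order above):
  C_11 = (0.75)(0.60) − (-0.30)(-0.30) = 0.3600
  C_12 = −[(-0.05)(0.60) − (-0.30)(-0.10)] = 0.0600
  C_13 = (-0.05)(-0.30) − (0.75)(-0.10) = 0.0900
  C_21 = −[(0.00)(0.60) − (-0.20)(-0.30)] = 0.0600
  C_22 = (0.95)(0.60) − (-0.20)(-0.10) = 0.5500
  C_23 = −[(0.95)(-0.30) − (0.00)(-0.10)] = 0.2850
  C_31 = (0.00)(-0.30) − (-0.20)(0.75) = 0.1500
  C_32 = −[(0.95)(-0.30) − (-0.20)(-0.05)] = 0.2950
  C_33 = (0.95)(0.75) − (0.00)(-0.05) = 0.7125
det(I−A) = Σ_j (I−A)_1j·C_1j = (0.95)(0.3600) + (0.00)(0.0600) + (-0.20)(0.0900) = 0.3240
adj(I−A) = Cᵀ =
  [ 0.3600   0.0600   0.1500]
  [ 0.0600   0.5500   0.2950]
  [ 0.0900   0.2850   0.7125]
(I − A)⁻¹ = adj(I−A) / det(I−A) ≈
  [   1.1111     0.1852     0.4630]
  [   0.1852     1.6975     0.9105]
  [   0.2778     0.8796     2.1991]
Δx = (I − A)⁻¹ Δd with Δd having -20 in the Toys component and 0 elsewhere.
So Δx_2 = L_21 · (-20), where L_21 = adj(I−A)_21 / det(I−A) = 0.0600 / 0.3240.
Δx_2 = 0.0600 × (-20) / 0.3240 = -1.20 / 0.3240 ≈ -3.70.

Δx_2 = -3.70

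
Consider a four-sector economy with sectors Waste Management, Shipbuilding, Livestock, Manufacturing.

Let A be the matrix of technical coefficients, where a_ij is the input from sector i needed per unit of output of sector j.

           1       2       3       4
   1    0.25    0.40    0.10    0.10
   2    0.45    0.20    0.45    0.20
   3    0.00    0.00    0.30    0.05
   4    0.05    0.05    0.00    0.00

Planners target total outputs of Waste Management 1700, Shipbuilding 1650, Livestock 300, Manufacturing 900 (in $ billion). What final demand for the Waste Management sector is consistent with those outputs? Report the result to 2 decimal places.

d_1 = 495.00

I − A =
  [   0.75    -0.40    -0.10    -0.10]
  [  -0.45     0.80    -0.45    -0.20]
  [   0.00     0.00     0.70    -0.05]
  [  -0.05    -0.05     0.00     1.00]
d = (I − A) x:
  d_1 = (+0.75)·1700 + (-0.40)·1650 + (-0.10)·300 + (-0.10)·900 = 495.00
  d_2 = (-0.45)·1700 + (+0.80)·1650 + (-0.45)·300 + (-0.20)·900 = 240.00
  d_3 = (+0.00)·1700 + (+0.00)·1650 + (+0.70)·300 + (-0.05)·900 = 165.00
  d_4 = (-0.05)·1700 + (-0.05)·1650 + (+0.00)·300 + (+1.00)·900 = 732.50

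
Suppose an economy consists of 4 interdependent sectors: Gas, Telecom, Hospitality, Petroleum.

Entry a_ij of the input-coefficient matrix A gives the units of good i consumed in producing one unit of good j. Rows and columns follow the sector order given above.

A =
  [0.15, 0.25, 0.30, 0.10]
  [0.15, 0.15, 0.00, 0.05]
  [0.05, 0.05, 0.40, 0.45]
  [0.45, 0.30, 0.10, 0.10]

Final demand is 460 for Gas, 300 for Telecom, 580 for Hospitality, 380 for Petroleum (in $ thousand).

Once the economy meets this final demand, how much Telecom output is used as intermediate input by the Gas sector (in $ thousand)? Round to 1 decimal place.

z_21 = 293.4

I − A =
  [   0.85    -0.25    -0.30    -0.10]
  [  -0.15     0.85     0.00    -0.05]
  [  -0.05    -0.05     0.60    -0.45]
  [  -0.45    -0.30    -0.10     0.90]
Compute the cofactors C_ij = (−1)^(i+j)·(3×3 minor ij) of I−A; the adjugate is their transpose:
adj(I−A) = Cᵀ =
  [ 0.411500   0.196250   0.234750   0.174000]
  [ 0.088000   0.319000   0.053000   0.054000]
  [ 0.237750   0.214125   0.555375   0.316000]
  [ 0.261500   0.228250   0.196750   0.396000]
det(I−A) = Σ_j (I−A)_1j·C_1j = (0.85)(0.411500) + (-0.25)(0.088000) + (-0.30)(0.237750) + (-0.10)(0.261500) = 0.2303
(I − A)⁻¹ = adj(I−A) / det(I−A) ≈
  [   1.7868     0.8521     1.0193     0.7555]
  [   0.3821     1.3851     0.2301     0.2345]
  [   1.0323     0.9298     2.4115     1.3721]
  [   1.1355     0.9911     0.8543     1.7195]
First solve x = (I − A)⁻¹ d = adj(I−A)·d / det(I−A); in particular x_1 = (0.411500·460 + 0.196250·300 + 0.234750·580 + 0.174000·380) / 0.2303 = 450.44 / 0.2303 ≈ 1955.884.
Intermediate flow from 2 to 1: z_21 = a_21 · x_1 = 0.15 × 450.44 / 0.2303 = 67.566 / 0.2303 ≈ 293.4.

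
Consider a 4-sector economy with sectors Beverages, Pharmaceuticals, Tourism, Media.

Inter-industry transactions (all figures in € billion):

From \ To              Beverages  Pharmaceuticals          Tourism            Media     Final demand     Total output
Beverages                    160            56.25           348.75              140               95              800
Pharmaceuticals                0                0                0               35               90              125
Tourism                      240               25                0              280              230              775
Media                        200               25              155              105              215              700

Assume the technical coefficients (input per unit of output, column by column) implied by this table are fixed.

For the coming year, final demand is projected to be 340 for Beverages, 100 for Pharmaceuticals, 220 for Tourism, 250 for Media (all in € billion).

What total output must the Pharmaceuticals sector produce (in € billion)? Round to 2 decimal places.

Technical coefficients a_ij = z_ij / X_j:
  a_11 = 160/800 = 0.20, a_21 = 0/800 = 0.00, a_31 = 240/800 = 0.30, a_41 = 200/800 = 0.25
  a_12 = 56.25/125 = 0.45, a_22 = 0/125 = 0.00, a_32 = 25/125 = 0.20, a_42 = 25/125 = 0.20
  a_13 = 348.75/775 = 0.45, a_23 = 0/775 = 0.00, a_33 = 0/775 = 0.00, a_43 = 155/775 = 0.20
  a_14 = 140/700 = 0.20, a_24 = 35/700 = 0.05, a_34 = 280/700 = 0.40, a_44 = 105/700 = 0.15
I − A =
  [   0.80    -0.45    -0.45    -0.20]
  [   0.00     1.00     0.00    -0.05]
  [  -0.30    -0.20     1.00    -0.40]
  [  -0.25    -0.20    -0.20     0.85]
Compute the cofactors C_ij = (−1)^(i+j)·(3×3 minor ij) of I−A; the adjugate is their transpose:
adj(I−A) = Cᵀ =
  [ 0.758000   0.507000   0.422500   0.407000]
  [ 0.015500   0.394250   0.013625   0.033250]
  [ 0.354500   0.361750   0.616375   0.394750]
  [ 0.310000   0.327000   0.272500   0.665000]
det(I−A) = Σ_j (I−A)_1j·C_1j = (0.80)(0.758000) + (-0.45)(0.015500) + (-0.45)(0.354500) + (-0.20)(0.310000) = 0.3779
(I − A)⁻¹ = adj(I−A) / det(I−A) ≈
  [   2.0058     1.3416     1.1180     1.0770]
  [   0.0410     1.0433     0.0361     0.0880]
  [   0.9381     0.9573     1.6311     1.0446]
  [   0.8203     0.8653     0.7211     1.7597]
x = (I − A)⁻¹ d = adj(I−A)·d / det(I−A), with det(I−A) = 0.3779:
  x_1 = (0.758000·340 + 0.507000·100 + 0.422500·220 + 0.407000·250) / 0.3779 = 503.12 / 0.3779 ≈ 1331.36
  x_2 = (0.015500·340 + 0.394250·100 + 0.013625·220 + 0.033250·250) / 0.3779 = 56.005 / 0.3779 ≈ 148.20
  x_3 = (0.354500·340 + 0.361750·100 + 0.616375·220 + 0.394750·250) / 0.3779 = 390.995 / 0.3779 ≈ 1034.65
  x_4 = (0.310000·340 + 0.327000·100 + 0.272500·220 + 0.665000·250) / 0.3779 = 364.30 / 0.3779 ≈ 964.01

x_2 = 148.20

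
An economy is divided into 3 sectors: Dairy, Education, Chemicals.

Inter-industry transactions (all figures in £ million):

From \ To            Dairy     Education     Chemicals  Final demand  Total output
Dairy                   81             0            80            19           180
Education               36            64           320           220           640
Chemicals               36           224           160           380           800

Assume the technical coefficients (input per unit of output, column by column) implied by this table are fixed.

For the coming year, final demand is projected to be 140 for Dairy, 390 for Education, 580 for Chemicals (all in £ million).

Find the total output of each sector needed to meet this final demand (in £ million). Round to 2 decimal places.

x_D = 500.17, x_E = 1144.90, x_C = 1350.94

Technical coefficients a_ij = z_ij / X_j:
  a_DD = 81/180 = 0.45, a_ED = 36/180 = 0.20, a_CD = 36/180 = 0.20
  a_DE = 0/640 = 0.00, a_EE = 64/640 = 0.10, a_CE = 224/640 = 0.35
  a_DC = 80/800 = 0.10, a_EC = 320/800 = 0.40, a_CC = 160/800 = 0.20
I − A =
  [   0.55     0.00    -0.10]
  [  -0.20     0.90    -0.40]
  [  -0.20    -0.35     0.80]
Cofactors of I−A, C_ij = (−1)^(i+j)·(minor ij) (rows/columns in the sector order above):
  C_11 = (0.90)(0.80) − (-0.40)(-0.35) = 0.5800
  C_12 = −[(-0.20)(0.80) − (-0.40)(-0.20)] = 0.2400
  C_13 = (-0.20)(-0.35) − (0.90)(-0.20) = 0.2500
  C_21 = −[(0.00)(0.80) − (-0.10)(-0.35)] = 0.0350
  C_22 = (0.55)(0.80) − (-0.10)(-0.20) = 0.4200
  C_23 = −[(0.55)(-0.35) − (0.00)(-0.20)] = 0.1925
  C_31 = (0.00)(-0.40) − (-0.10)(0.90) = 0.0900
  C_32 = −[(0.55)(-0.40) − (-0.10)(-0.20)] = 0.2400
  C_33 = (0.55)(0.90) − (0.00)(-0.20) = 0.4950
det(I−A) = Σ_j (I−A)_1j·C_1j = (0.55)(0.5800) + (0.00)(0.2400) + (-0.10)(0.2500) = 0.2940
adj(I−A) = Cᵀ =
  [ 0.5800   0.0350   0.0900]
  [ 0.2400   0.4200   0.2400]
  [ 0.2500   0.1925   0.4950]
(I − A)⁻¹ = adj(I−A) / det(I−A) ≈
  [   1.9728     0.1190     0.3061]
  [   0.8163     1.4286     0.8163]
  [   0.8503     0.6548     1.6837]
x = (I − A)⁻¹ d = adj(I−A)·d / det(I−A), with det(I−A) = 0.2940:
  x_D = (0.5800·140 + 0.0350·390 + 0.0900·580) / 0.2940 = 147.05 / 0.2940 ≈ 500.17
  x_E = (0.2400·140 + 0.4200·390 + 0.2400·580) / 0.2940 = 336.60 / 0.2940 ≈ 1144.90
  x_C = (0.2500·140 + 0.1925·390 + 0.4950·580) / 0.2940 = 397.175 / 0.2940 ≈ 1350.94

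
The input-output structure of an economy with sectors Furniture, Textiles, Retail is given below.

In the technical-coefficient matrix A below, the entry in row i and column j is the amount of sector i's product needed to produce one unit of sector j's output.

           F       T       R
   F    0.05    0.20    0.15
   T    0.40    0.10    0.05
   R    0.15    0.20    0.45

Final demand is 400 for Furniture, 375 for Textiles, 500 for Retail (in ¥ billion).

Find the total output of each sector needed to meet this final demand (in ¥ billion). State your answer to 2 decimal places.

x_F = 832.90, x_T = 867.49, x_R = 1451.70

I − A =
  [   0.95    -0.20    -0.15]
  [  -0.40     0.90    -0.05]
  [  -0.15    -0.20     0.55]
Cofactors of I−A, C_ij = (−1)^(i+j)·(minor ij) (rows/columns in the sector order above):
  C_11 = (0.90)(0.55) − (-0.05)(-0.20) = 0.4850
  C_12 = −[(-0.40)(0.55) − (-0.05)(-0.15)] = 0.2275
  C_13 = (-0.40)(-0.20) − (0.90)(-0.15) = 0.2150
  C_21 = −[(-0.20)(0.55) − (-0.15)(-0.20)] = 0.1400
  C_22 = (0.95)(0.55) − (-0.15)(-0.15) = 0.5000
  C_23 = −[(0.95)(-0.20) − (-0.20)(-0.15)] = 0.2200
  C_31 = (-0.20)(-0.05) − (-0.15)(0.90) = 0.1450
  C_32 = −[(0.95)(-0.05) − (-0.15)(-0.40)] = 0.1075
  C_33 = (0.95)(0.90) − (-0.20)(-0.40) = 0.7750
det(I−A) = Σ_j (I−A)_1j·C_1j = (0.95)(0.4850) + (-0.20)(0.2275) + (-0.15)(0.2150) = 0.3830
adj(I−A) = Cᵀ =
  [ 0.4850   0.1400   0.1450]
  [ 0.2275   0.5000   0.1075]
  [ 0.2150   0.2200   0.7750]
(I − A)⁻¹ = adj(I−A) / det(I−A) ≈
  [   1.2663     0.3655     0.3786]
  [   0.5940     1.3055     0.2807]
  [   0.5614     0.5744     2.0235]
x = (I − A)⁻¹ d = adj(I−A)·d / det(I−A), with det(I−A) = 0.3830:
  x_F = (0.4850·400 + 0.1400·375 + 0.1450·500) / 0.3830 = 319.00 / 0.3830 ≈ 832.90
  x_T = (0.2275·400 + 0.5000·375 + 0.1075·500) / 0.3830 = 332.25 / 0.3830 ≈ 867.49
  x_R = (0.2150·400 + 0.2200·375 + 0.7750·500) / 0.3830 = 556.00 / 0.3830 ≈ 1451.70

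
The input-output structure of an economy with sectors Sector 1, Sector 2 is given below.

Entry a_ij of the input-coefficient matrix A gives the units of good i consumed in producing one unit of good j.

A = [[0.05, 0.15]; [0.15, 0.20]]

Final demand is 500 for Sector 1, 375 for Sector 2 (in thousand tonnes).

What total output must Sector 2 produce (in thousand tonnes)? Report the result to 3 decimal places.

x_2 = 584.746

I − A =
  [   0.95    -0.15]
  [  -0.15     0.80]
det(I−A) = (0.95)(0.80) − (-0.15)(-0.15) = 0.7375
adj(I−A) = [[0.80, 0.15], [0.15, 0.95]]
(I − A)⁻¹ = adj(I−A) / det(I−A) ≈
  [   1.0847     0.2034]
  [   0.2034     1.2881]
x = (I − A)⁻¹ d = adj(I−A)·d / det(I−A), with det(I−A) = 0.7375:
  x_1 = (0.80·500 + 0.15·375) / 0.7375 = 456.25 / 0.7375 ≈ 618.644
  x_2 = (0.15·500 + 0.95·375) / 0.7375 = 431.25 / 0.7375 ≈ 584.746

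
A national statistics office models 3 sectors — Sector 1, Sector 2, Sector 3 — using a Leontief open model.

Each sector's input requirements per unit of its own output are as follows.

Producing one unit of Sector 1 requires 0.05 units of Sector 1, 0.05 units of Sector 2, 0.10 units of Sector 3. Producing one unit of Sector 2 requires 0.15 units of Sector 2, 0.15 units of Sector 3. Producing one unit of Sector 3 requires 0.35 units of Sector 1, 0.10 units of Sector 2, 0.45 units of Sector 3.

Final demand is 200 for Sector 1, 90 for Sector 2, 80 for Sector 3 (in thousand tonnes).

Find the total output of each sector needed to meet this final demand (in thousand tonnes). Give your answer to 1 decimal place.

x_1 = 299.4, x_2 = 151.9, x_3 = 241.3

I − A =
  [   0.95     0.00    -0.35]
  [  -0.05     0.85    -0.10]
  [  -0.10    -0.15     0.55]
Cofactors of I−A, C_ij = (−1)^(i+j)·(minor ij) (rows/columns in the sector order above):
  C_11 = (0.85)(0.55) − (-0.10)(-0.15) = 0.4525
  C_12 = −[(-0.05)(0.55) − (-0.10)(-0.10)] = 0.0375
  C_13 = (-0.05)(-0.15) − (0.85)(-0.10) = 0.0925
  C_21 = −[(0.00)(0.55) − (-0.35)(-0.15)] = 0.0525
  C_22 = (0.95)(0.55) − (-0.35)(-0.10) = 0.4875
  C_23 = −[(0.95)(-0.15) − (0.00)(-0.10)] = 0.1425
  C_31 = (0.00)(-0.10) − (-0.35)(0.85) = 0.2975
  C_32 = −[(0.95)(-0.10) − (-0.35)(-0.05)] = 0.1125
  C_33 = (0.95)(0.85) − (0.00)(-0.05) = 0.8075
det(I−A) = Σ_j (I−A)_1j·C_1j = (0.95)(0.4525) + (0.00)(0.0375) + (-0.35)(0.0925) = 0.3975
adj(I−A) = Cᵀ =
  [ 0.4525   0.0525   0.2975]
  [ 0.0375   0.4875   0.1125]
  [ 0.0925   0.1425   0.8075]
(I − A)⁻¹ = adj(I−A) / det(I−A) ≈
  [   1.1384     0.1321     0.7484]
  [   0.0943     1.2264     0.2830]
  [   0.2327     0.3585     2.0314]
x = (I − A)⁻¹ d = adj(I−A)·d / det(I−A), with det(I−A) = 0.3975:
  x_1 = (0.4525·200 + 0.0525·90 + 0.2975·80) / 0.3975 = 119.025 / 0.3975 ≈ 299.4
  x_2 = (0.0375·200 + 0.4875·90 + 0.1125·80) / 0.3975 = 60.375 / 0.3975 ≈ 151.9
  x_3 = (0.0925·200 + 0.1425·90 + 0.8075·80) / 0.3975 = 95.925 / 0.3975 ≈ 241.3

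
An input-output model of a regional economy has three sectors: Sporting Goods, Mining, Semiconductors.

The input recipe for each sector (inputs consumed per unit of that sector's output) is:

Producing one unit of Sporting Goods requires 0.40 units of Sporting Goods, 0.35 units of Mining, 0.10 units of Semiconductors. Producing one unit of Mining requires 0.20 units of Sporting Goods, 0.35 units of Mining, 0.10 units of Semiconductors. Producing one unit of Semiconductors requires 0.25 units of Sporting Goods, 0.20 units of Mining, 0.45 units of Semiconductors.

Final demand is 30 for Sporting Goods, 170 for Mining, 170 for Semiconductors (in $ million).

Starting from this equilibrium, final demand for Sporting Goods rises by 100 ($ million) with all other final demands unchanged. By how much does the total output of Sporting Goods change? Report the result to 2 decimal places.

I − A =
  [   0.60    -0.20    -0.25]
  [  -0.35     0.65    -0.20]
  [  -0.10    -0.10     0.55]
Cofactors of I−A, C_ij = (−1)^(i+j)·(minor ij) (rows/columns in the sector order above):
  C_11 = (0.65)(0.55) − (-0.20)(-0.10) = 0.3375
  C_12 = −[(-0.35)(0.55) − (-0.20)(-0.10)] = 0.2125
  C_13 = (-0.35)(-0.10) − (0.65)(-0.10) = 0.1000
  C_21 = −[(-0.20)(0.55) − (-0.25)(-0.10)] = 0.1350
  C_22 = (0.60)(0.55) − (-0.25)(-0.10) = 0.3050
  C_23 = −[(0.60)(-0.10) − (-0.20)(-0.10)] = 0.0800
  C_31 = (-0.20)(-0.20) − (-0.25)(0.65) = 0.2025
  C_32 = −[(0.60)(-0.20) − (-0.25)(-0.35)] = 0.2075
  C_33 = (0.60)(0.65) − (-0.20)(-0.35) = 0.3200
det(I−A) = Σ_j (I−A)_1j·C_1j = (0.60)(0.3375) + (-0.20)(0.2125) + (-0.25)(0.1000) = 0.1350
adj(I−A) = Cᵀ =
  [ 0.3375   0.1350   0.2025]
  [ 0.2125   0.3050   0.2075]
  [ 0.1000   0.0800   0.3200]
(I − A)⁻¹ = adj(I−A) / det(I−A) ≈
  [   2.5000     1.0000     1.5000]
  [   1.5741     2.2593     1.5370]
  [   0.7407     0.5926     2.3704]
Δx = (I − A)⁻¹ Δd with Δd having +100 in the Sporting Goods component and 0 elsewhere.
So Δx_1 = L_11 · (+100), where L_11 = adj(I−A)_11 / det(I−A) = 0.3375 / 0.1350.
Δx_1 = 0.3375 × (+100) / 0.1350 = 33.75 / 0.1350 = 250.00.

Δx_1 = 250.00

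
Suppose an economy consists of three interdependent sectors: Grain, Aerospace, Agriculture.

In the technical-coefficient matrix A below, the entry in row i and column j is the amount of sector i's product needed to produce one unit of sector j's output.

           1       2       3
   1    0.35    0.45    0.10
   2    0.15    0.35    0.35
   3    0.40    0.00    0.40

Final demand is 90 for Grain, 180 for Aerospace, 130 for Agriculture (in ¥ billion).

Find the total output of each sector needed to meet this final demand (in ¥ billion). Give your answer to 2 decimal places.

x_1 = 908.27, x_2 = 929.23, x_3 = 822.18

I − A =
  [   0.65    -0.45    -0.10]
  [  -0.15     0.65    -0.35]
  [  -0.40     0.00     0.60]
Cofactors of I−A, C_ij = (−1)^(i+j)·(minor ij) (rows/columns in the sector order above):
  C_11 = (0.65)(0.60) − (-0.35)(0.00) = 0.3900
  C_12 = −[(-0.15)(0.60) − (-0.35)(-0.40)] = 0.2300
  C_13 = (-0.15)(0.00) − (0.65)(-0.40) = 0.2600
  C_21 = −[(-0.45)(0.60) − (-0.10)(0.00)] = 0.2700
  C_22 = (0.65)(0.60) − (-0.10)(-0.40) = 0.3500
  C_23 = −[(0.65)(0.00) − (-0.45)(-0.40)] = 0.1800
  C_31 = (-0.45)(-0.35) − (-0.10)(0.65) = 0.2225
  C_32 = −[(0.65)(-0.35) − (-0.10)(-0.15)] = 0.2425
  C_33 = (0.65)(0.65) − (-0.45)(-0.15) = 0.3550
det(I−A) = Σ_j (I−A)_1j·C_1j = (0.65)(0.3900) + (-0.45)(0.2300) + (-0.10)(0.2600) = 0.1240
adj(I−A) = Cᵀ =
  [ 0.3900   0.2700   0.2225]
  [ 0.2300   0.3500   0.2425]
  [ 0.2600   0.1800   0.3550]
(I − A)⁻¹ = adj(I−A) / det(I−A) ≈
  [   3.1452     2.1774     1.7944]
  [   1.8548     2.8226     1.9556]
  [   2.0968     1.4516     2.8629]
x = (I − A)⁻¹ d = adj(I−A)·d / det(I−A), with det(I−A) = 0.1240:
  x_1 = (0.3900·90 + 0.2700·180 + 0.2225·130) / 0.1240 = 112.625 / 0.1240 ≈ 908.27
  x_2 = (0.2300·90 + 0.3500·180 + 0.2425·130) / 0.1240 = 115.225 / 0.1240 ≈ 929.23
  x_3 = (0.2600·90 + 0.1800·180 + 0.3550·130) / 0.1240 = 101.95 / 0.1240 ≈ 822.18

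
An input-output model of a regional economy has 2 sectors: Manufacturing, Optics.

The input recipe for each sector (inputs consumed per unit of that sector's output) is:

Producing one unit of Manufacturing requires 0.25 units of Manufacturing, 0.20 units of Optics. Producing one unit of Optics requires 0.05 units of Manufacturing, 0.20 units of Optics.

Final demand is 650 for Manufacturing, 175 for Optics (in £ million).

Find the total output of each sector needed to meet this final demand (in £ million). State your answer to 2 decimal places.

x_1 = 896.19, x_2 = 442.80

I − A =
  [   0.75    -0.05]
  [  -0.20     0.80]
det(I−A) = (0.75)(0.80) − (-0.05)(-0.20) = 0.5900
adj(I−A) = [[0.80, 0.05], [0.20, 0.75]]
(I − A)⁻¹ = adj(I−A) / det(I−A) ≈
  [   1.3559     0.0847]
  [   0.3390     1.2712]
x = (I − A)⁻¹ d = adj(I−A)·d / det(I−A), with det(I−A) = 0.5900:
  x_1 = (0.80·650 + 0.05·175) / 0.5900 = 528.75 / 0.5900 ≈ 896.19
  x_2 = (0.20·650 + 0.75·175) / 0.5900 = 261.25 / 0.5900 ≈ 442.80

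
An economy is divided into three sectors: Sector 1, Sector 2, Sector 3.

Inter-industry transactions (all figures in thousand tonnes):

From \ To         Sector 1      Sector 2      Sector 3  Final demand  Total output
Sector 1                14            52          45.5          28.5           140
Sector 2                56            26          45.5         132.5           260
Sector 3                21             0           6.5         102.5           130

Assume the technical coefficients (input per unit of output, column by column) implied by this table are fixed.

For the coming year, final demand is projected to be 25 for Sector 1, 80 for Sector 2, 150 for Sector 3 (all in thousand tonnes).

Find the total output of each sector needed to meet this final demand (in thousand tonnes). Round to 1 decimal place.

x_1 = 148.4, x_2 = 225.3, x_3 = 181.3

Technical coefficients a_ij = z_ij / X_j:
  a_11 = 14/140 = 0.10, a_21 = 56/140 = 0.40, a_31 = 21/140 = 0.15
  a_12 = 52/260 = 0.20, a_22 = 26/260 = 0.10, a_32 = 0/260 = 0.00
  a_13 = 45.5/130 = 0.35, a_23 = 45.5/130 = 0.35, a_33 = 6.5/130 = 0.05
I − A =
  [   0.90    -0.20    -0.35]
  [  -0.40     0.90    -0.35]
  [  -0.15     0.00     0.95]
Cofactors of I−A, C_ij = (−1)^(i+j)·(minor ij) (rows/columns in the sector order above):
  C_11 = (0.90)(0.95) − (-0.35)(0.00) = 0.8550
  C_12 = −[(-0.40)(0.95) − (-0.35)(-0.15)] = 0.4325
  C_13 = (-0.40)(0.00) − (0.90)(-0.15) = 0.1350
  C_21 = −[(-0.20)(0.95) − (-0.35)(0.00)] = 0.1900
  C_22 = (0.90)(0.95) − (-0.35)(-0.15) = 0.8025
  C_23 = −[(0.90)(0.00) − (-0.20)(-0.15)] = 0.0300
  C_31 = (-0.20)(-0.35) − (-0.35)(0.90) = 0.3850
  C_32 = −[(0.90)(-0.35) − (-0.35)(-0.40)] = 0.4550
  C_33 = (0.90)(0.90) − (-0.20)(-0.40) = 0.7300
det(I−A) = Σ_j (I−A)_1j·C_1j = (0.90)(0.8550) + (-0.20)(0.4325) + (-0.35)(0.1350) = 0.63575
adj(I−A) = Cᵀ =
  [ 0.8550   0.1900   0.3850]
  [ 0.4325   0.8025   0.4550]
  [ 0.1350   0.0300   0.7300]
(I − A)⁻¹ = adj(I−A) / det(I−A) ≈
  [   1.3449     0.2989     0.6056]
  [   0.6803     1.2623     0.7157]
  [   0.2123     0.0472     1.1483]
x = (I − A)⁻¹ d = adj(I−A)·d / det(I−A), with det(I−A) = 0.63575:
  x_1 = (0.8550·25 + 0.1900·80 + 0.3850·150) / 0.63575 = 94.325 / 0.63575 ≈ 148.4
  x_2 = (0.4325·25 + 0.8025·80 + 0.4550·150) / 0.63575 = 143.2625 / 0.63575 ≈ 225.3
  x_3 = (0.1350·25 + 0.0300·80 + 0.7300·150) / 0.63575 = 115.275 / 0.63575 ≈ 181.3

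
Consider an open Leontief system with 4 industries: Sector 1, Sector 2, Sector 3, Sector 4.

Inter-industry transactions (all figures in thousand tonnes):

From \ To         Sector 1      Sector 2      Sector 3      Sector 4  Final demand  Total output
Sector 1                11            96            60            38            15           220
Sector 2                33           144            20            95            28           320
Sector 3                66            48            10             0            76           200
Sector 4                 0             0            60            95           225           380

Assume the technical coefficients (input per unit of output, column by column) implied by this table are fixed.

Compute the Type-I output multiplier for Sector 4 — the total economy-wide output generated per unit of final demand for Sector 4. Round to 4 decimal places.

m_4 = 3.1244

Technical coefficients a_ij = z_ij / X_j:
  a_11 = 11/220 = 0.05, a_21 = 33/220 = 0.15, a_31 = 66/220 = 0.30, a_41 = 0/220 = 0.00
  a_12 = 96/320 = 0.30, a_22 = 144/320 = 0.45, a_32 = 48/320 = 0.15, a_42 = 0/320 = 0.00
  a_13 = 60/200 = 0.30, a_23 = 20/200 = 0.10, a_33 = 10/200 = 0.05, a_43 = 60/200 = 0.30
  a_14 = 38/380 = 0.10, a_24 = 95/380 = 0.25, a_34 = 0/380 = 0.00, a_44 = 95/380 = 0.25
I − A =
  [   0.95    -0.30    -0.30    -0.10]
  [  -0.15     0.55    -0.10    -0.25]
  [  -0.30    -0.15     0.95     0.00]
  [   0.00     0.00    -0.30     0.75]
Compute the cofactors C_ij = (−1)^(i+j)·(3×3 minor ij) of I−A; the adjugate is their transpose:
adj(I−A) = Cᵀ =
  [ 0.369375   0.252000   0.185250   0.133250]
  [ 0.151875   0.600375   0.180750   0.220375]
  [ 0.140625   0.174375   0.358125   0.076875]
  [ 0.056250   0.069750   0.143250   0.374125]
det(I−A) = Σ_j (I−A)_1j·C_1j = (0.95)(0.369375) + (-0.30)(0.151875) + (-0.30)(0.140625) + (-0.10)(0.056250) = 0.25753125
(I − A)⁻¹ = adj(I−A) / det(I−A) ≈
  [   1.43429     0.97852     0.71933     0.51741]
  [   0.58973     2.33127     0.70186     0.85572]
  [   0.54605     0.67710     1.39061     0.29851]
  [   0.21842     0.27084     0.55624     1.45274]
The output multiplier for sector j is the column-j sum of the Leontief inverse (I − A)⁻¹ = adj(I−A) / det(I−A).
Column 4 of adj(I−A): (0.133250, 0.220375, 0.076875, 0.374125); det(I−A) = 0.25753125.
m_4 = (0.133250 + 0.220375 + 0.076875 + 0.374125) / 0.25753125 = 0.804625 / 0.25753125 ≈ 3.1244.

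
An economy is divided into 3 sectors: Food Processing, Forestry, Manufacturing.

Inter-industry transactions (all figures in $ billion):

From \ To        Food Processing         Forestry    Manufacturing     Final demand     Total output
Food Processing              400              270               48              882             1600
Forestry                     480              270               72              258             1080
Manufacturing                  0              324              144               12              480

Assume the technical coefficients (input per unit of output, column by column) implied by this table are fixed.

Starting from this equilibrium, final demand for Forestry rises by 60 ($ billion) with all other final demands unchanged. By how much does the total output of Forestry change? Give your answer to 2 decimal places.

Δx_2 = 105.53

Technical coefficients a_ij = z_ij / X_j:
  a_11 = 400/1600 = 0.25, a_21 = 480/1600 = 0.30, a_31 = 0/1600 = 0.00
  a_12 = 270/1080 = 0.25, a_22 = 270/1080 = 0.25, a_32 = 324/1080 = 0.30
  a_13 = 48/480 = 0.10, a_23 = 72/480 = 0.15, a_33 = 144/480 = 0.30
I − A =
  [   0.75    -0.25    -0.10]
  [  -0.30     0.75    -0.15]
  [   0.00    -0.30     0.70]
Cofactors of I−A, C_ij = (−1)^(i+j)·(minor ij) (rows/columns in the sector order above):
  C_11 = (0.75)(0.70) − (-0.15)(-0.30) = 0.4800
  C_12 = −[(-0.30)(0.70) − (-0.15)(0.00)] = 0.2100
  C_13 = (-0.30)(-0.30) − (0.75)(0.00) = 0.0900
  C_21 = −[(-0.25)(0.70) − (-0.10)(-0.30)] = 0.2050
  C_22 = (0.75)(0.70) − (-0.10)(0.00) = 0.5250
  C_23 = −[(0.75)(-0.30) − (-0.25)(0.00)] = 0.2250
  C_31 = (-0.25)(-0.15) − (-0.10)(0.75) = 0.1125
  C_32 = −[(0.75)(-0.15) − (-0.10)(-0.30)] = 0.1425
  C_33 = (0.75)(0.75) − (-0.25)(-0.30) = 0.4875
det(I−A) = Σ_j (I−A)_1j·C_1j = (0.75)(0.4800) + (-0.25)(0.2100) + (-0.10)(0.0900) = 0.2985
adj(I−A) = Cᵀ =
  [ 0.4800   0.2050   0.1125]
  [ 0.2100   0.5250   0.1425]
  [ 0.0900   0.2250   0.4875]
(I − A)⁻¹ = adj(I−A) / det(I−A) ≈
  [   1.6080     0.6868     0.3769]
  [   0.7035     1.7588     0.4774]
  [   0.3015     0.7538     1.6332]
Δx = (I − A)⁻¹ Δd with Δd having +60 in the Forestry component and 0 elsewhere.
So Δx_2 = L_22 · (+60), where L_22 = adj(I−A)_22 / det(I−A) = 0.5250 / 0.2985.
Δx_2 = 0.5250 × (+60) / 0.2985 = 31.50 / 0.2985 ≈ 105.53.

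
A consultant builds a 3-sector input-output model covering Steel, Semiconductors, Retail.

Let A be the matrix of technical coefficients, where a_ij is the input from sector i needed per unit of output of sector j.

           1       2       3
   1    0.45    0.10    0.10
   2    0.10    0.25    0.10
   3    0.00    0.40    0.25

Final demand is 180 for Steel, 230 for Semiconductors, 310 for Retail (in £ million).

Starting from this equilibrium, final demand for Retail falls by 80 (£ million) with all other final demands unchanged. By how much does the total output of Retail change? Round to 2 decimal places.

I − A =
  [   0.55    -0.10    -0.10]
  [  -0.10     0.75    -0.10]
  [   0.00    -0.40     0.75]
Cofactors of I−A, C_ij = (−1)^(i+j)·(minor ij) (rows/columns in the sector order above):
  C_11 = (0.75)(0.75) − (-0.10)(-0.40) = 0.5225
  C_12 = −[(-0.10)(0.75) − (-0.10)(0.00)] = 0.0750
  C_13 = (-0.10)(-0.40) − (0.75)(0.00) = 0.0400
  C_21 = −[(-0.10)(0.75) − (-0.10)(-0.40)] = 0.1150
  C_22 = (0.55)(0.75) − (-0.10)(0.00) = 0.4125
  C_23 = −[(0.55)(-0.40) − (-0.10)(0.00)] = 0.2200
  C_31 = (-0.10)(-0.10) − (-0.10)(0.75) = 0.0850
  C_32 = −[(0.55)(-0.10) − (-0.10)(-0.10)] = 0.0650
  C_33 = (0.55)(0.75) − (-0.10)(-0.10) = 0.4025
det(I−A) = Σ_j (I−A)_1j·C_1j = (0.55)(0.5225) + (-0.10)(0.0750) + (-0.10)(0.0400) = 0.275875
adj(I−A) = Cᵀ =
  [ 0.5225   0.1150   0.0850]
  [ 0.0750   0.4125   0.0650]
  [ 0.0400   0.2200   0.4025]
(I − A)⁻¹ = adj(I−A) / det(I−A) ≈
  [   1.8940     0.4169     0.3081]
  [   0.2719     1.4952     0.2356]
  [   0.1450     0.7975     1.4590]
Δx = (I − A)⁻¹ Δd with Δd having -80 in the Retail component and 0 elsewhere.
So Δx_3 = L_33 · (-80), where L_33 = adj(I−A)_33 / det(I−A) = 0.4025 / 0.275875.
Δx_3 = 0.4025 × (-80) / 0.275875 = -32.20 / 0.275875 ≈ -116.72.

Δx_3 = -116.72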